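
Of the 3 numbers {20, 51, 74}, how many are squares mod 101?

(20/101) = +1 → QR.
(51/101) = -1 → non-residue.
(74/101) = -1 → non-residue.
Total quadratic residues among the 3: 1.

1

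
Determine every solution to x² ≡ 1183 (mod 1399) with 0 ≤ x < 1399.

Since 1399 ≡ 3 (mod 4), a square root of 1183 is 1183^((1399+1)/4) = 1183^350 mod 1399.
Repeated squaring: 1183^2≡489, 1183^4≡1291, 1183^8≡472, 1183^16≡343, 1183^32≡133, 1183^64≡901, 1183^128≡381, 1183^256≡1064 (mod 1399).
1183^350 = 1183^(256+64+16+8+4+2) ≡ 1122 (mod 1399).
Check: 1122² = 1258884 ≡ 1183 (mod 1399). The two roots are 277 and 1122.

277, 1122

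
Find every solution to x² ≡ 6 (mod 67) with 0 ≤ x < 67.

Since 67 ≡ 3 (mod 4), a square root of 6 is 6^((67+1)/4) = 6^17 mod 67.
Repeated squaring: 6^2≡36, 6^4≡23, 6^8≡60, 6^16≡49 (mod 67).
6^17 = 6^(16+1) ≡ 26 (mod 67).
Check: 26² = 676 ≡ 6 (mod 67). The two roots are 26 and 41.

26, 41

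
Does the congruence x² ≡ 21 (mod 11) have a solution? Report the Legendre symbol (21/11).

Euler's criterion: (21/11) ≡ 10^5 (mod 11).
10^2 ≡ 1 (mod 11)
10^4 ≡ 1 (mod 11)
10^5 = 10^(4+1) ≡ 10 (mod 11).
Result is 10 ≡ −1, so (21/11) = −1.

-1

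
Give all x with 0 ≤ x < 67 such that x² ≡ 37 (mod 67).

29, 38

Since 67 ≡ 3 (mod 4), a square root of 37 is 37^((67+1)/4) = 37^17 mod 67.
Repeated squaring: 37^2≡29, 37^4≡37, 37^8≡29, 37^16≡37 (mod 67).
37^17 = 37^(16+1) ≡ 29 (mod 67).
Check: 29² = 841 ≡ 37 (mod 67). The two roots are 29 and 38.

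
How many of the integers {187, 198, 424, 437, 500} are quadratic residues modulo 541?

4

(187/541) = +1 → QR.
(198/541) = +1 → QR.
(424/541) = -1 → non-residue.
(437/541) = +1 → QR.
(500/541) = +1 → QR.
Total quadratic residues among the 5: 4.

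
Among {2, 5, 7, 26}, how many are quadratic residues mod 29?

2

(2/29) = -1 → non-residue.
(5/29) = +1 → QR.
(7/29) = +1 → QR.
(26/29) = -1 → non-residue.
Total quadratic residues among the 4: 2.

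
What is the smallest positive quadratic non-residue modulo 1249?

(2/1249) = +1, so 2 is a residue.
(3/1249) = +1, so 3 is a residue.
(4/1249) = +1, so 4 is a residue.
(5/1249) = +1, so 5 is a residue.
(6/1249) = +1, so 6 is a residue.
(7/1249) = −1, so 7 is the smallest positive non-residue mod 1249.

7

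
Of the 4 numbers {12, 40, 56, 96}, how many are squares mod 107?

(12/107) = +1 → QR.
(40/107) = +1 → QR.
(56/107) = +1 → QR.
(96/107) = -1 → non-residue.
Total quadratic residues among the 4: 3.

3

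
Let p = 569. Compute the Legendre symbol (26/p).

Pull out 2: since 569 ≡ 1 (mod 8), (2/569) = +1.
Reciprocity: 13 ≡ 1 and 569 ≡ 1 (mod 4), so (13/569) = +(569/13).
Reduce top mod 13: now compute (10/13).
Pull out 2: since 13 ≡ 5 (mod 8), (2/13) = -1.
Reciprocity: 5 ≡ 1 and 13 ≡ 1 (mod 4), so (5/13) = +(13/5).
Reduce top mod 5: now compute (3/5).
Reciprocity: 3 ≡ 3 and 5 ≡ 1 (mod 4), so (3/5) = +(5/3).
Reduce top mod 3: now compute (2/3).
Pull out 2: since 3 ≡ 3 (mod 8), (2/3) = -1.
Reached (1/3) = 1. Collecting the sign flips along the way, the symbol is +1.

1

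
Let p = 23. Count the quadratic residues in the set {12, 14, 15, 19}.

(12/23) = +1 → QR.
(14/23) = -1 → non-residue.
(15/23) = -1 → non-residue.
(19/23) = -1 → non-residue.
Total quadratic residues among the 4: 1.

1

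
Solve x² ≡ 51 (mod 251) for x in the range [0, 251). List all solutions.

94, 157

Since 251 ≡ 3 (mod 4), a square root of 51 is 51^((251+1)/4) = 51^63 mod 251.
Repeated squaring: 51^2≡91, 51^4≡249, 51^8≡4, 51^16≡16, 51^32≡5 (mod 251).
51^63 = 51^(32+16+8+4+2+1) ≡ 94 (mod 251).
Check: 94² = 8836 ≡ 51 (mod 251). The two roots are 94 and 157.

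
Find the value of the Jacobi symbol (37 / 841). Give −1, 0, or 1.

Reciprocity: 37 ≡ 1 and 841 ≡ 1 (mod 4), so (37/841) = +(841/37).
Reduce top mod 37: now compute (27/37).
Reciprocity: 27 ≡ 3 and 37 ≡ 1 (mod 4), so (27/37) = +(37/27).
Reduce top mod 27: now compute (10/27).
Pull out 2: since 27 ≡ 3 (mod 8), (2/27) = -1.
Reciprocity: 5 ≡ 1 and 27 ≡ 3 (mod 4), so (5/27) = +(27/5).
Reduce top mod 5: now compute (2/5).
Pull out 2: since 5 ≡ 5 (mod 8), (2/5) = -1.
Reached (1/5) = 1. Collecting the sign flips along the way, the symbol is +1.

1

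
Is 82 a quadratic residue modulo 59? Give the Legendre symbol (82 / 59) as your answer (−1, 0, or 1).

Euler's criterion: (82/59) ≡ 23^29 (mod 59).
23^2 ≡ 57 (mod 59)
23^4 ≡ 4 (mod 59)
23^8 ≡ 16 (mod 59)
23^16 ≡ 20 (mod 59)
23^29 = 23^(16+8+4+1) ≡ 58 (mod 59).
Result is 58 ≡ −1, so (82/59) = −1.

-1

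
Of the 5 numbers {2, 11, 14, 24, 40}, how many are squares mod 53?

3

(2/53) = -1 → non-residue.
(11/53) = +1 → QR.
(14/53) = -1 → non-residue.
(24/53) = +1 → QR.
(40/53) = +1 → QR.
Total quadratic residues among the 5: 3.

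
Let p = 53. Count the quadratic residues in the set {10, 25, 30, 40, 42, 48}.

(10/53) = +1 → QR.
(25/53) = +1 → QR.
(30/53) = -1 → non-residue.
(40/53) = +1 → QR.
(42/53) = +1 → QR.
(48/53) = -1 → non-residue.
Total quadratic residues among the 6: 4.

4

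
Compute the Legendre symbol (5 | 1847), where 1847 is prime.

-1

Reciprocity: 5 ≡ 1 and 1847 ≡ 3 (mod 4), so (5/1847) = +(1847/5).
Reduce top mod 5: now compute (2/5).
Pull out 2: since 5 ≡ 5 (mod 8), (2/5) = -1.
Reached (1/5) = 1. Collecting the sign flips along the way, the symbol is -1.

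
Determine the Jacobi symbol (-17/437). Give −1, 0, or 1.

First reduce: -17 ≡ 420 (mod 437).
Pull out 2^2: since 437 ≡ 5 (mod 8), (2/437) = -1, so (2/437)^2 = +1.
Reciprocity: 105 ≡ 1 and 437 ≡ 1 (mod 4), so (105/437) = +(437/105).
Reduce top mod 105: now compute (17/105).
Reciprocity: 17 ≡ 1 and 105 ≡ 1 (mod 4), so (17/105) = +(105/17).
Reduce top mod 17: now compute (3/17).
Reciprocity: 3 ≡ 3 and 17 ≡ 1 (mod 4), so (3/17) = +(17/3).
Reduce top mod 3: now compute (2/3).
Pull out 2: since 3 ≡ 3 (mod 8), (2/3) = -1.
Reached (1/3) = 1. Collecting the sign flips along the way, the symbol is -1.

-1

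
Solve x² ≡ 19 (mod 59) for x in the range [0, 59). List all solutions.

Since 59 ≡ 3 (mod 4), a square root of 19 is 19^((59+1)/4) = 19^15 mod 59.
Repeated squaring: 19^2≡7, 19^4≡49, 19^8≡41 (mod 59).
19^15 = 19^(8+4+2+1) ≡ 45 (mod 59).
Check: 45² = 2025 ≡ 19 (mod 59). The two roots are 14 and 45.

14, 45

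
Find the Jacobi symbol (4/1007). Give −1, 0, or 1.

1

Pull out 2^2: since 1007 ≡ 7 (mod 8), (2/1007) = +1, so (2/1007)^2 = +1.
Reached (1/1007) = 1. Collecting the sign flips along the way, the symbol is +1.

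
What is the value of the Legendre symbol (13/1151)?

Reciprocity: 13 ≡ 1 and 1151 ≡ 3 (mod 4), so (13/1151) = +(1151/13).
Reduce top mod 13: now compute (7/13).
Reciprocity: 7 ≡ 3 and 13 ≡ 1 (mod 4), so (7/13) = +(13/7).
Reduce top mod 7: now compute (6/7).
Pull out 2: since 7 ≡ 7 (mod 8), (2/7) = +1.
Reciprocity: 3 ≡ 3 and 7 ≡ 3 (mod 4), so (3/7) = −(7/3).
Reduce top mod 3: now compute (1/3).
Reached (1/3) = 1. Collecting the sign flips along the way, the symbol is -1.

-1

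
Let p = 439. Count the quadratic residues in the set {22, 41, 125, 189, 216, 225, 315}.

(22/439) = +1 → QR.
(41/439) = -1 → non-residue.
(125/439) = +1 → QR.
(189/439) = -1 → non-residue.
(216/439) = -1 → non-residue.
(225/439) = +1 → QR.
(315/439) = +1 → QR.
Total quadratic residues among the 7: 4.

4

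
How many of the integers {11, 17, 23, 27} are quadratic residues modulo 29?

(11/29) = -1 → non-residue.
(17/29) = -1 → non-residue.
(23/29) = +1 → QR.
(27/29) = -1 → non-residue.
Total quadratic residues among the 4: 1.

1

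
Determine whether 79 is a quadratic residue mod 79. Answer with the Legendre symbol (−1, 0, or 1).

0

First reduce: 79 ≡ 0 (mod 79).
Top reduces to 0: gcd > 1, so the symbol is 0.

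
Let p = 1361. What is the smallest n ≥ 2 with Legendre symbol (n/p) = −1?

3

(2/1361) = +1, so 2 is a residue.
(3/1361) = −1, so 3 is the smallest positive non-residue mod 1361.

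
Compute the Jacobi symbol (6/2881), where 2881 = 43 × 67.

1

Pull out 2: since 2881 ≡ 1 (mod 8), (2/2881) = +1.
Reciprocity: 3 ≡ 3 and 2881 ≡ 1 (mod 4), so (3/2881) = +(2881/3).
Reduce top mod 3: now compute (1/3).
Reached (1/3) = 1. Collecting the sign flips along the way, the symbol is +1.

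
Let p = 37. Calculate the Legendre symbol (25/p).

1

Euler's criterion: (25/37) ≡ 25^18 (mod 37).
25^2 ≡ 33 (mod 37)
25^4 ≡ 16 (mod 37)
25^8 ≡ 34 (mod 37)
25^16 ≡ 9 (mod 37)
25^18 = 25^(16+2) ≡ 1 (mod 37).
Result is 1, so (25/37) = 1.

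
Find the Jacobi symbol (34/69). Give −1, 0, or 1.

Pull out 2: since 69 ≡ 5 (mod 8), (2/69) = -1.
Reciprocity: 17 ≡ 1 and 69 ≡ 1 (mod 4), so (17/69) = +(69/17).
Reduce top mod 17: now compute (1/17).
Reached (1/17) = 1. Collecting the sign flips along the way, the symbol is -1.

-1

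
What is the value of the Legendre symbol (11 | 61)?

-1

Euler's criterion: (11/61) ≡ 11^30 (mod 61).
11^2 ≡ 60 (mod 61)
11^4 ≡ 1 (mod 61)
11^8 ≡ 1 (mod 61)
11^16 ≡ 1 (mod 61)
11^30 = 11^(16+8+4+2) ≡ 60 (mod 61).
Result is 60 ≡ −1, so (11/61) = −1.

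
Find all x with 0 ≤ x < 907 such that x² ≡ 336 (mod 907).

Since 907 ≡ 3 (mod 4), a square root of 336 is 336^((907+1)/4) = 336^227 mod 907.
Repeated squaring: 336^2≡428, 336^4≡877, 336^8≡900, 336^16≡49, 336^32≡587, 336^64≡816, 336^128≡118 (mod 907).
336^227 = 336^(128+64+32+2+1) ≡ 673 (mod 907).
Check: 673² = 452929 ≡ 336 (mod 907). The two roots are 234 and 673.

234, 673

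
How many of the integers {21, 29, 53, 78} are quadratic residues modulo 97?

(21/97) = -1 → non-residue.
(29/97) = -1 → non-residue.
(53/97) = +1 → QR.
(78/97) = -1 → non-residue.
Total quadratic residues among the 4: 1.

1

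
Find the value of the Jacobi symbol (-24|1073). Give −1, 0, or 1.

First reduce: -24 ≡ 1049 (mod 1073).
Reciprocity: 1049 ≡ 1 and 1073 ≡ 1 (mod 4), so (1049/1073) = +(1073/1049).
Reduce top mod 1049: now compute (24/1049).
Pull out 2^3: since 1049 ≡ 1 (mod 8), (2/1049) = +1, so (2/1049)^3 = +1.
Reciprocity: 3 ≡ 3 and 1049 ≡ 1 (mod 4), so (3/1049) = +(1049/3).
Reduce top mod 3: now compute (2/3).
Pull out 2: since 3 ≡ 3 (mod 8), (2/3) = -1.
Reached (1/3) = 1. Collecting the sign flips along the way, the symbol is -1.

-1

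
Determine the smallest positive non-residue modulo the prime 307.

2

(2/307) = −1, so 2 is the smallest positive non-residue mod 307.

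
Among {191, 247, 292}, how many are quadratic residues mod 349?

2

(191/349) = +1 → QR.
(247/349) = -1 → non-residue.
(292/349) = +1 → QR.
Total quadratic residues among the 3: 2.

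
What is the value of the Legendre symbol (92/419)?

1

Euler's criterion: (92/419) ≡ 92^209 (mod 419).
92^2 ≡ 84 (mod 419)
92^4 ≡ 352 (mod 419)
92^8 ≡ 299 (mod 419)
92^16 ≡ 154 (mod 419)
92^32 ≡ 252 (mod 419)
92^64 ≡ 235 (mod 419)
92^128 ≡ 336 (mod 419)
92^209 = 92^(128+64+16+1) ≡ 1 (mod 419).
Result is 1, so (92/419) = 1.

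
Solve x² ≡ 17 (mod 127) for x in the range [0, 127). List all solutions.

12, 115

Since 127 ≡ 3 (mod 4), a square root of 17 is 17^((127+1)/4) = 17^32 mod 127.
Repeated squaring: 17^2≡35, 17^4≡82, 17^8≡120, 17^16≡49, 17^32≡115 (mod 127).
17^32 = 17^(32) ≡ 115 (mod 127).
Check: 115² = 13225 ≡ 17 (mod 127). The two roots are 12 and 115.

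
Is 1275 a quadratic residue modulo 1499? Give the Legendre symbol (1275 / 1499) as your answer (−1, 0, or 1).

-1

Reciprocity: 1275 ≡ 3 and 1499 ≡ 3 (mod 4), so (1275/1499) = −(1499/1275).
Reduce top mod 1275: now compute (224/1275).
Pull out 2^5: since 1275 ≡ 3 (mod 8), (2/1275) = -1, so (2/1275)^5 = -1.
Reciprocity: 7 ≡ 3 and 1275 ≡ 3 (mod 4), so (7/1275) = −(1275/7).
Reduce top mod 7: now compute (1/7).
Reached (1/7) = 1. Collecting the sign flips along the way, the symbol is -1.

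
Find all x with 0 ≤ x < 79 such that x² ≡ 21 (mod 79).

10, 69

Since 79 ≡ 3 (mod 4), a square root of 21 is 21^((79+1)/4) = 21^20 mod 79.
Repeated squaring: 21^2≡46, 21^4≡62, 21^8≡52, 21^16≡18 (mod 79).
21^20 = 21^(16+4) ≡ 10 (mod 79).
Check: 10² = 100 ≡ 21 (mod 79). The two roots are 10 and 69.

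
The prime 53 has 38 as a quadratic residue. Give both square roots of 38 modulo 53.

53 ≡ 1 (mod 4), so we find a root by search.
Trying successive values, 12² = 144 ≡ 38 (mod 53). The other root is 53 − 12 = 41.

12, 41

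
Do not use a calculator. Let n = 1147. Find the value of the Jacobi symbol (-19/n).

1

First reduce: -19 ≡ 1128 (mod 1147).
Pull out 2^3: since 1147 ≡ 3 (mod 8), (2/1147) = -1, so (2/1147)^3 = -1.
Reciprocity: 141 ≡ 1 and 1147 ≡ 3 (mod 4), so (141/1147) = +(1147/141).
Reduce top mod 141: now compute (19/141).
Reciprocity: 19 ≡ 3 and 141 ≡ 1 (mod 4), so (19/141) = +(141/19).
Reduce top mod 19: now compute (8/19).
Pull out 2^3: since 19 ≡ 3 (mod 8), (2/19) = -1, so (2/19)^3 = -1.
Reached (1/19) = 1. Collecting the sign flips along the way, the symbol is +1.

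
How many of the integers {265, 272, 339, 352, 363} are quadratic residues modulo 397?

2

(265/397) = +1 → QR.
(272/397) = -1 → non-residue.
(339/397) = -1 → non-residue.
(352/397) = -1 → non-residue.
(363/397) = +1 → QR.
Total quadratic residues among the 5: 2.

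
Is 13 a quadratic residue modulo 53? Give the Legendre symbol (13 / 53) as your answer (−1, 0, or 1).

Reciprocity: 13 ≡ 1 and 53 ≡ 1 (mod 4), so (13/53) = +(53/13).
Reduce top mod 13: now compute (1/13).
Reached (1/13) = 1. Collecting the sign flips along the way, the symbol is +1.

1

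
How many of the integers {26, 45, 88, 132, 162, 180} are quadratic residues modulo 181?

3

(26/181) = -1 → non-residue.
(45/181) = +1 → QR.
(88/181) = -1 → non-residue.
(132/181) = +1 → QR.
(162/181) = -1 → non-residue.
(180/181) = +1 → QR.
Total quadratic residues among the 6: 3.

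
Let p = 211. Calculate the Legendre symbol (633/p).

First reduce: 633 ≡ 0 (mod 211).
Top reduces to 0: gcd > 1, so the symbol is 0.

0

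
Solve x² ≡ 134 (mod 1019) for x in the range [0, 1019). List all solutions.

Since 1019 ≡ 3 (mod 4), a square root of 134 is 134^((1019+1)/4) = 134^255 mod 1019.
Repeated squaring: 134^2≡633, 134^4≡222, 134^8≡372, 134^16≡819, 134^32≡259, 134^64≡846, 134^128≡378 (mod 1019).
134^255 = 134^(128+64+32+16+8+4+2+1) ≡ 899 (mod 1019).
Check: 899² = 808201 ≡ 134 (mod 1019). The two roots are 120 and 899.

120, 899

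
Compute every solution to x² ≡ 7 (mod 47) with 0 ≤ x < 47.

17, 30

Since 47 ≡ 3 (mod 4), a square root of 7 is 7^((47+1)/4) = 7^12 mod 47.
Repeated squaring: 7^2≡2, 7^4≡4, 7^8≡16 (mod 47).
7^12 = 7^(8+4) ≡ 17 (mod 47).
Check: 17² = 289 ≡ 7 (mod 47). The two roots are 17 and 30.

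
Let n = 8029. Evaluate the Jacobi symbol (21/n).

Reciprocity: 21 ≡ 1 and 8029 ≡ 1 (mod 4), so (21/8029) = +(8029/21).
Reduce top mod 21: now compute (7/21).
Reciprocity: 7 ≡ 3 and 21 ≡ 1 (mod 4), so (7/21) = +(21/7).
Reduce top mod 7: now compute (0/7).
Top reduces to 0: gcd > 1, so the symbol is 0.

0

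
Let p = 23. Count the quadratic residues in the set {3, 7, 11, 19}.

1

(3/23) = +1 → QR.
(7/23) = -1 → non-residue.
(11/23) = -1 → non-residue.
(19/23) = -1 → non-residue.
Total quadratic residues among the 4: 1.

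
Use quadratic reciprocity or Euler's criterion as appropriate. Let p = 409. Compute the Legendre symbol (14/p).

-1

Pull out 2: since 409 ≡ 1 (mod 8), (2/409) = +1.
Reciprocity: 7 ≡ 3 and 409 ≡ 1 (mod 4), so (7/409) = +(409/7).
Reduce top mod 7: now compute (3/7).
Reciprocity: 3 ≡ 3 and 7 ≡ 3 (mod 4), so (3/7) = −(7/3).
Reduce top mod 3: now compute (1/3).
Reached (1/3) = 1. Collecting the sign flips along the way, the symbol is -1.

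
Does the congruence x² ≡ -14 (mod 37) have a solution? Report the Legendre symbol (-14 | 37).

-1

First reduce: -14 ≡ 23 (mod 37).
Reciprocity: 23 ≡ 3 and 37 ≡ 1 (mod 4), so (23/37) = +(37/23).
Reduce top mod 23: now compute (14/23).
Pull out 2: since 23 ≡ 7 (mod 8), (2/23) = +1.
Reciprocity: 7 ≡ 3 and 23 ≡ 3 (mod 4), so (7/23) = −(23/7).
Reduce top mod 7: now compute (2/7).
Pull out 2: since 7 ≡ 7 (mod 8), (2/7) = +1.
Reached (1/7) = 1. Collecting the sign flips along the way, the symbol is -1.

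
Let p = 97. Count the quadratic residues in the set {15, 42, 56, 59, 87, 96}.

(15/97) = -1 → non-residue.
(42/97) = -1 → non-residue.
(56/97) = -1 → non-residue.
(59/97) = -1 → non-residue.
(87/97) = -1 → non-residue.
(96/97) = +1 → QR.
Total quadratic residues among the 6: 1.

1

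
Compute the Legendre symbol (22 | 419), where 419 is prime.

Euler's criterion: (22/419) ≡ 22^209 (mod 419).
22^2 ≡ 65 (mod 419)
22^4 ≡ 35 (mod 419)
22^8 ≡ 387 (mod 419)
22^16 ≡ 186 (mod 419)
22^32 ≡ 238 (mod 419)
22^64 ≡ 79 (mod 419)
22^128 ≡ 375 (mod 419)
22^209 = 22^(128+64+16+1) ≡ 1 (mod 419).
Result is 1, so (22/419) = 1.

1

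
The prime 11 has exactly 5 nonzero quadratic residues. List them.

Square k = 1,…,5 (k and 11−k give the same square):
1²=1, 2²=4, 3²=9, 4²≡5, 5²≡3 (mod 11).
So the quadratic residues mod 11 are {1, 3, 4, 5, 9}.

1 3 4 5 9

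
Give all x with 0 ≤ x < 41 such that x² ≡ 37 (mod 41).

18, 23

41 ≡ 1 (mod 4), so we find a root by search.
Trying successive values, 18² = 324 ≡ 37 (mod 41). The other root is 41 − 18 = 23.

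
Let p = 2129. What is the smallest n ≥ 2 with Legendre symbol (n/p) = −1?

3

(2/2129) = +1, so 2 is a residue.
(3/2129) = −1, so 3 is the smallest positive non-residue mod 2129.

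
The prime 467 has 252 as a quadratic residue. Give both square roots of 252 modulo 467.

Since 467 ≡ 3 (mod 4), a square root of 252 is 252^((467+1)/4) = 252^117 mod 467.
Repeated squaring: 252^2≡459, 252^4≡64, 252^8≡360, 252^16≡241, 252^32≡173, 252^64≡41 (mod 467).
252^117 = 252^(64+32+16+4+1) ≡ 149 (mod 467).
Check: 149² = 22201 ≡ 252 (mod 467). The two roots are 149 and 318.

149, 318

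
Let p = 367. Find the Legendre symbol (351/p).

-1

Euler's criterion: (351/367) ≡ 351^183 (mod 367).
351^2 ≡ 256 (mod 367)
351^4 ≡ 210 (mod 367)
351^8 ≡ 60 (mod 367)
351^16 ≡ 297 (mod 367)
351^32 ≡ 129 (mod 367)
351^64 ≡ 126 (mod 367)
351^128 ≡ 95 (mod 367)
351^183 = 351^(128+32+16+4+2+1) ≡ 366 (mod 367).
Result is 366 ≡ −1, so (351/367) = −1.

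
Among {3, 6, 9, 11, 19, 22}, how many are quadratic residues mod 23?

(3/23) = +1 → QR.
(6/23) = +1 → QR.
(9/23) = +1 → QR.
(11/23) = -1 → non-residue.
(19/23) = -1 → non-residue.
(22/23) = -1 → non-residue.
Total quadratic residues among the 6: 3.

3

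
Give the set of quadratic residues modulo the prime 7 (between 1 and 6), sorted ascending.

Square k = 1,…,3 (k and 7−k give the same square):
1²=1, 2²=4, 3²≡2 (mod 7).
So the quadratic residues mod 7 are {1, 2, 4}.

1 2 4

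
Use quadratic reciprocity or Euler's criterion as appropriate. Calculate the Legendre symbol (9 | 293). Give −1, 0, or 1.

1

Euler's criterion: (9/293) ≡ 9^146 (mod 293).
9^2 ≡ 81 (mod 293)
9^4 ≡ 115 (mod 293)
9^8 ≡ 40 (mod 293)
9^16 ≡ 135 (mod 293)
9^32 ≡ 59 (mod 293)
9^64 ≡ 258 (mod 293)
9^128 ≡ 53 (mod 293)
9^146 = 9^(128+16+2) ≡ 1 (mod 293).
Result is 1, so (9/293) = 1.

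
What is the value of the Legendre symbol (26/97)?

Pull out 2: since 97 ≡ 1 (mod 8), (2/97) = +1.
Reciprocity: 13 ≡ 1 and 97 ≡ 1 (mod 4), so (13/97) = +(97/13).
Reduce top mod 13: now compute (6/13).
Pull out 2: since 13 ≡ 5 (mod 8), (2/13) = -1.
Reciprocity: 3 ≡ 3 and 13 ≡ 1 (mod 4), so (3/13) = +(13/3).
Reduce top mod 3: now compute (1/3).
Reached (1/3) = 1. Collecting the sign flips along the way, the symbol is -1.

-1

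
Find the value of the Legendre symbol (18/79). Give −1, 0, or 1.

1

Euler's criterion: (18/79) ≡ 18^39 (mod 79).
18^2 ≡ 8 (mod 79)
18^4 ≡ 64 (mod 79)
18^8 ≡ 67 (mod 79)
18^16 ≡ 65 (mod 79)
18^32 ≡ 38 (mod 79)
18^39 = 18^(32+4+2+1) ≡ 1 (mod 79).
Result is 1, so (18/79) = 1.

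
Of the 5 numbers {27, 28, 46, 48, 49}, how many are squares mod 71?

3

(27/71) = +1 → QR.
(28/71) = -1 → non-residue.
(46/71) = -1 → non-residue.
(48/71) = +1 → QR.
(49/71) = +1 → QR.
Total quadratic residues among the 5: 3.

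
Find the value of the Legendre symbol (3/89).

Reciprocity: 3 ≡ 3 and 89 ≡ 1 (mod 4), so (3/89) = +(89/3).
Reduce top mod 3: now compute (2/3).
Pull out 2: since 3 ≡ 3 (mod 8), (2/3) = -1.
Reached (1/3) = 1. Collecting the sign flips along the way, the symbol is -1.

-1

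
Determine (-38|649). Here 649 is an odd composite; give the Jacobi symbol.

First reduce: -38 ≡ 611 (mod 649).
Reciprocity: 611 ≡ 3 and 649 ≡ 1 (mod 4), so (611/649) = +(649/611).
Reduce top mod 611: now compute (38/611).
Pull out 2: since 611 ≡ 3 (mod 8), (2/611) = -1.
Reciprocity: 19 ≡ 3 and 611 ≡ 3 (mod 4), so (19/611) = −(611/19).
Reduce top mod 19: now compute (3/19).
Reciprocity: 3 ≡ 3 and 19 ≡ 3 (mod 4), so (3/19) = −(19/3).
Reduce top mod 3: now compute (1/3).
Reached (1/3) = 1. Collecting the sign flips along the way, the symbol is -1.

-1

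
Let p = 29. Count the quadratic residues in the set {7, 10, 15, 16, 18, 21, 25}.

3

(7/29) = +1 → QR.
(10/29) = -1 → non-residue.
(15/29) = -1 → non-residue.
(16/29) = +1 → QR.
(18/29) = -1 → non-residue.
(21/29) = -1 → non-residue.
(25/29) = +1 → QR.
Total quadratic residues among the 7: 3.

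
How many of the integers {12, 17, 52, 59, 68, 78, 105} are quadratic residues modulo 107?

(12/107) = +1 → QR.
(17/107) = -1 → non-residue.
(52/107) = +1 → QR.
(59/107) = -1 → non-residue.
(68/107) = -1 → non-residue.
(78/107) = -1 → non-residue.
(105/107) = +1 → QR.
Total quadratic residues among the 7: 3.

3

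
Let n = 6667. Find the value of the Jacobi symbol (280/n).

1

Pull out 2^3: since 6667 ≡ 3 (mod 8), (2/6667) = -1, so (2/6667)^3 = -1.
Reciprocity: 35 ≡ 3 and 6667 ≡ 3 (mod 4), so (35/6667) = −(6667/35).
Reduce top mod 35: now compute (17/35).
Reciprocity: 17 ≡ 1 and 35 ≡ 3 (mod 4), so (17/35) = +(35/17).
Reduce top mod 17: now compute (1/17).
Reached (1/17) = 1. Collecting the sign flips along the way, the symbol is +1.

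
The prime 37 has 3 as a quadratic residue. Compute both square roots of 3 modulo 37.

15, 22

37 ≡ 1 (mod 4), so we find a root by search.
Trying successive values, 15² = 225 ≡ 3 (mod 37). The other root is 37 − 15 = 22.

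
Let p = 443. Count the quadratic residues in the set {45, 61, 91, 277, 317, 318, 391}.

(45/443) = -1 → non-residue.
(61/443) = +1 → QR.
(91/443) = -1 → non-residue.
(277/443) = -1 → non-residue.
(317/443) = -1 → non-residue.
(318/443) = +1 → QR.
(391/443) = -1 → non-residue.
Total quadratic residues among the 7: 2.

2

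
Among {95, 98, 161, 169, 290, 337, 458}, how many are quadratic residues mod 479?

(95/479) = -1 → non-residue.
(98/479) = +1 → QR.
(161/479) = +1 → QR.
(169/479) = +1 → QR.
(290/479) = -1 → non-residue.
(337/479) = -1 → non-residue.
(458/479) = -1 → non-residue.
Total quadratic residues among the 7: 3.

3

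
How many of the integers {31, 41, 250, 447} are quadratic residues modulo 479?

(31/479) = -1 → non-residue.
(41/479) = -1 → non-residue.
(250/479) = +1 → QR.
(447/479) = -1 → non-residue.
Total quadratic residues among the 4: 1.

1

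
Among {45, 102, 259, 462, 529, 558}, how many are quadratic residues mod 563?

(45/563) = -1 → non-residue.
(102/563) = -1 → non-residue.
(259/563) = -1 → non-residue.
(462/563) = -1 → non-residue.
(529/563) = +1 → QR.
(558/563) = +1 → QR.
Total quadratic residues among the 6: 2.

2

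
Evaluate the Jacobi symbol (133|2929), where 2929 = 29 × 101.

1

Reciprocity: 133 ≡ 1 and 2929 ≡ 1 (mod 4), so (133/2929) = +(2929/133).
Reduce top mod 133: now compute (3/133).
Reciprocity: 3 ≡ 3 and 133 ≡ 1 (mod 4), so (3/133) = +(133/3).
Reduce top mod 3: now compute (1/3).
Reached (1/3) = 1. Collecting the sign flips along the way, the symbol is +1.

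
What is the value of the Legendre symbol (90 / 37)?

Euler's criterion: (90/37) ≡ 16^18 (mod 37).
16^2 ≡ 34 (mod 37)
16^4 ≡ 9 (mod 37)
16^8 ≡ 7 (mod 37)
16^16 ≡ 12 (mod 37)
16^18 = 16^(16+2) ≡ 1 (mod 37).
Result is 1, so (90/37) = 1.

1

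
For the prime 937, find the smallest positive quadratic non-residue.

(2/937) = +1, so 2 is a residue.
(3/937) = +1, so 3 is a residue.
(4/937) = +1, so 4 is a residue.
(5/937) = −1, so 5 is the smallest positive non-residue mod 937.

5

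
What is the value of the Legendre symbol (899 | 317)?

Euler's criterion: (899/317) ≡ 265^158 (mod 317).
265^2 ≡ 168 (mod 317)
265^4 ≡ 11 (mod 317)
265^8 ≡ 121 (mod 317)
265^16 ≡ 59 (mod 317)
265^32 ≡ 311 (mod 317)
265^64 ≡ 36 (mod 317)
265^128 ≡ 28 (mod 317)
265^158 = 265^(128+16+8+4+2) ≡ 316 (mod 317).
Result is 316 ≡ −1, so (899/317) = −1.

-1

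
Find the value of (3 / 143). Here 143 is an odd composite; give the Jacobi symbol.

1

Reciprocity: 3 ≡ 3 and 143 ≡ 3 (mod 4), so (3/143) = −(143/3).
Reduce top mod 3: now compute (2/3).
Pull out 2: since 3 ≡ 3 (mod 8), (2/3) = -1.
Reached (1/3) = 1. Collecting the sign flips along the way, the symbol is +1.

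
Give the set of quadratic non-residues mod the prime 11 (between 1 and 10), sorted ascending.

2,6,7,8,10

Square k = 1,…,5 (k and 11−k give the same square):
1²=1, 2²=4, 3²=9, 4²≡5, 5²≡3 (mod 11).
The residues are {1, 3, 4, 5, 9}; the non-residues are the remaining 5 nonzero classes.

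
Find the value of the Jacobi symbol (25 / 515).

Reciprocity: 25 ≡ 1 and 515 ≡ 3 (mod 4), so (25/515) = +(515/25).
Reduce top mod 25: now compute (15/25).
Reciprocity: 15 ≡ 3 and 25 ≡ 1 (mod 4), so (15/25) = +(25/15).
Reduce top mod 15: now compute (10/15).
Pull out 2: since 15 ≡ 7 (mod 8), (2/15) = +1.
Reciprocity: 5 ≡ 1 and 15 ≡ 3 (mod 4), so (5/15) = +(15/5).
Reduce top mod 5: now compute (0/5).
Top reduces to 0: gcd > 1, so the symbol is 0.

0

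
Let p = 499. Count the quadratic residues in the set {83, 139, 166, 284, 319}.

(83/499) = -1 → non-residue.
(139/499) = +1 → QR.
(166/499) = +1 → QR.
(284/499) = -1 → non-residue.
(319/499) = -1 → non-residue.
Total quadratic residues among the 5: 2.

2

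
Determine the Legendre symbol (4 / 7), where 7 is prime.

Pull out 2^2: since 7 ≡ 7 (mod 8), (2/7) = +1, so (2/7)^2 = +1.
Reached (1/7) = 1. Collecting the sign flips along the way, the symbol is +1.

1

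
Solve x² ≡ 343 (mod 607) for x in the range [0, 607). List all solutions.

153, 454

Since 607 ≡ 3 (mod 4), a square root of 343 is 343^((607+1)/4) = 343^152 mod 607.
Repeated squaring: 343^2≡498, 343^4≡348, 343^8≡311, 343^16≡208, 343^32≡167, 343^64≡574, 343^128≡482 (mod 607).
343^152 = 343^(128+16+8) ≡ 454 (mod 607).
Check: 454² = 206116 ≡ 343 (mod 607). The two roots are 153 and 454.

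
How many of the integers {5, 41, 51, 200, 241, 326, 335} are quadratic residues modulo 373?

(5/373) = -1 → non-residue.
(41/373) = +1 → QR.
(51/373) = +1 → QR.
(200/373) = -1 → non-residue.
(241/373) = -1 → non-residue.
(326/373) = -1 → non-residue.
(335/373) = +1 → QR.
Total quadratic residues among the 7: 3.

3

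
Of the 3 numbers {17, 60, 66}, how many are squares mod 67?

2

(17/67) = +1 → QR.
(60/67) = +1 → QR.
(66/67) = -1 → non-residue.
Total quadratic residues among the 3: 2.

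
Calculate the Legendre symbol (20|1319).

1

Pull out 2^2: since 1319 ≡ 7 (mod 8), (2/1319) = +1, so (2/1319)^2 = +1.
Reciprocity: 5 ≡ 1 and 1319 ≡ 3 (mod 4), so (5/1319) = +(1319/5).
Reduce top mod 5: now compute (4/5).
Pull out 2^2: since 5 ≡ 5 (mod 8), (2/5) = -1, so (2/5)^2 = +1.
Reached (1/5) = 1. Collecting the sign flips along the way, the symbol is +1.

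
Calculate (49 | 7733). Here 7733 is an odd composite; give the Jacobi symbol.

Reciprocity: 49 ≡ 1 and 7733 ≡ 1 (mod 4), so (49/7733) = +(7733/49).
Reduce top mod 49: now compute (40/49).
Pull out 2^3: since 49 ≡ 1 (mod 8), (2/49) = +1, so (2/49)^3 = +1.
Reciprocity: 5 ≡ 1 and 49 ≡ 1 (mod 4), so (5/49) = +(49/5).
Reduce top mod 5: now compute (4/5).
Pull out 2^2: since 5 ≡ 5 (mod 8), (2/5) = -1, so (2/5)^2 = +1.
Reached (1/5) = 1. Collecting the sign flips along the way, the symbol is +1.

1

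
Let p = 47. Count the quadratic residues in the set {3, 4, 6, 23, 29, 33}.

3

(3/47) = +1 → QR.
(4/47) = +1 → QR.
(6/47) = +1 → QR.
(23/47) = -1 → non-residue.
(29/47) = -1 → non-residue.
(33/47) = -1 → non-residue.
Total quadratic residues among the 6: 3.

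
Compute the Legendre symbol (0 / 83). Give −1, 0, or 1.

0

Top reduces to 0: gcd > 1, so the symbol is 0.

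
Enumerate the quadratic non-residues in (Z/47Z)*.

5, 10, 11, 13, 15, 19, 20, 22, 23, 26, 29, 30, 31, 33, 35, 38, 39, 40, 41, 43, 44, 45, 46

Square k = 1,…,23 (k and 47−k give the same square):
1²=1, 2²=4, 3²=9, 4²=16, 5²=25, 6²=36, 7²≡2, 8²≡17, 9²≡34, 10²≡6, 11²≡27, 12²≡3, 13²≡28, 14²≡8, 15²≡37, 16²≡21, 17²≡7, 18²≡42, 19²≡32, 20²≡24, 21²≡18, 22²≡14, 23²≡12 (mod 47).
The residues are {1, 2, 3, 4, 6, 7, 8, 9, 12, 14, 16, 17, 18, 21, 24, 25, 27, 28, 32, 34, 36, 37, 42}; the non-residues are the remaining 23 nonzero classes.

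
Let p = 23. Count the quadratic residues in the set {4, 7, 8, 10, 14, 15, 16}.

3

(4/23) = +1 → QR.
(7/23) = -1 → non-residue.
(8/23) = +1 → QR.
(10/23) = -1 → non-residue.
(14/23) = -1 → non-residue.
(15/23) = -1 → non-residue.
(16/23) = +1 → QR.
Total quadratic residues among the 7: 3.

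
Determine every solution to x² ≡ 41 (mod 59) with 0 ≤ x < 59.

10, 49

Since 59 ≡ 3 (mod 4), a square root of 41 is 41^((59+1)/4) = 41^15 mod 59.
Repeated squaring: 41^2≡29, 41^4≡15, 41^8≡48 (mod 59).
41^15 = 41^(8+4+2+1) ≡ 49 (mod 59).
Check: 49² = 2401 ≡ 41 (mod 59). The two roots are 10 and 49.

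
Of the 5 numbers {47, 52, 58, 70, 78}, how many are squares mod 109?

(47/109) = -1 → non-residue.
(52/109) = -1 → non-residue.
(58/109) = -1 → non-residue.
(70/109) = -1 → non-residue.
(78/109) = +1 → QR.
Total quadratic residues among the 5: 1.

1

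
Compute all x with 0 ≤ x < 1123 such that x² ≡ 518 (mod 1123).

Since 1123 ≡ 3 (mod 4), a square root of 518 is 518^((1123+1)/4) = 518^281 mod 1123.
Repeated squaring: 518^2≡1050, 518^4≡837, 518^8≡940, 518^16≡922, 518^32≡1096, 518^64≡729, 518^128≡262, 518^256≡141 (mod 1123).
518^281 = 518^(256+16+8+1) ≡ 485 (mod 1123).
Check: 485² = 235225 ≡ 518 (mod 1123). The two roots are 485 and 638.

485, 638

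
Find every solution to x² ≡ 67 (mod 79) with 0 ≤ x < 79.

15, 64

Since 79 ≡ 3 (mod 4), a square root of 67 is 67^((79+1)/4) = 67^20 mod 79.
Repeated squaring: 67^2≡65, 67^4≡38, 67^8≡22, 67^16≡10 (mod 79).
67^20 = 67^(16+4) ≡ 64 (mod 79).
Check: 64² = 4096 ≡ 67 (mod 79). The two roots are 15 and 64.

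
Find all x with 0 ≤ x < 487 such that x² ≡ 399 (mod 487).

151, 336

Since 487 ≡ 3 (mod 4), a square root of 399 is 399^((487+1)/4) = 399^122 mod 487.
Repeated squaring: 399^2≡439, 399^4≡356, 399^8≡116, 399^16≡307, 399^32≡258, 399^64≡332 (mod 487).
399^122 = 399^(64+32+16+8+2) ≡ 336 (mod 487).
Check: 336² = 112896 ≡ 399 (mod 487). The two roots are 151 and 336.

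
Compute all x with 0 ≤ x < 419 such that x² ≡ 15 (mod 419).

68, 351

Since 419 ≡ 3 (mod 4), a square root of 15 is 15^((419+1)/4) = 15^105 mod 419.
Repeated squaring: 15^2≡225, 15^4≡345, 15^8≡29, 15^16≡3, 15^32≡9, 15^64≡81 (mod 419).
15^105 = 15^(64+32+8+1) ≡ 351 (mod 419).
Check: 351² = 123201 ≡ 15 (mod 419). The two roots are 68 and 351.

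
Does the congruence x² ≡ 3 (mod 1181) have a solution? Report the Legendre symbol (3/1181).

-1

Euler's criterion: (3/1181) ≡ 3^590 (mod 1181).
3^2 ≡ 9 (mod 1181)
3^4 ≡ 81 (mod 1181)
3^8 ≡ 656 (mod 1181)
3^16 ≡ 452 (mod 1181)
3^32 ≡ 1172 (mod 1181)
3^64 ≡ 81 (mod 1181)
3^128 ≡ 656 (mod 1181)
3^256 ≡ 452 (mod 1181)
3^512 ≡ 1172 (mod 1181)
3^590 = 3^(512+64+8+4+2) ≡ 1180 (mod 1181).
Result is 1180 ≡ −1, so (3/1181) = −1.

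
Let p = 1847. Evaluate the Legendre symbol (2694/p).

1

First reduce: 2694 ≡ 847 (mod 1847).
Reciprocity: 847 ≡ 3 and 1847 ≡ 3 (mod 4), so (847/1847) = −(1847/847).
Reduce top mod 847: now compute (153/847).
Reciprocity: 153 ≡ 1 and 847 ≡ 3 (mod 4), so (153/847) = +(847/153).
Reduce top mod 153: now compute (82/153).
Pull out 2: since 153 ≡ 1 (mod 8), (2/153) = +1.
Reciprocity: 41 ≡ 1 and 153 ≡ 1 (mod 4), so (41/153) = +(153/41).
Reduce top mod 41: now compute (30/41).
Pull out 2: since 41 ≡ 1 (mod 8), (2/41) = +1.
Reciprocity: 15 ≡ 3 and 41 ≡ 1 (mod 4), so (15/41) = +(41/15).
Reduce top mod 15: now compute (11/15).
Reciprocity: 11 ≡ 3 and 15 ≡ 3 (mod 4), so (11/15) = −(15/11).
Reduce top mod 11: now compute (4/11).
Pull out 2^2: since 11 ≡ 3 (mod 8), (2/11) = -1, so (2/11)^2 = +1.
Reached (1/11) = 1. Collecting the sign flips along the way, the symbol is +1.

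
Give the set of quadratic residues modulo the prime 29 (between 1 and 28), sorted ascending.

Square k = 1,…,14 (k and 29−k give the same square):
1²=1, 2²=4, 3²=9, 4²=16, 5²=25, 6²≡7, 7²≡20, 8²≡6, 9²≡23, 10²≡13, 11²≡5, 12²≡28, 13²≡24, 14²≡22 (mod 29).
So the quadratic residues mod 29 are {1, 4, 5, 6, 7, 9, 13, 16, 20, 22, 23, 24, 25, 28}.

1,4,5,6,7,9,13,16,20,22,23,24,25,28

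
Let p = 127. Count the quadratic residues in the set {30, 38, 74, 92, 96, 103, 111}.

(30/127) = +1 → QR.
(38/127) = +1 → QR.
(74/127) = +1 → QR.
(92/127) = -1 → non-residue.
(96/127) = -1 → non-residue.
(103/127) = +1 → QR.
(111/127) = -1 → non-residue.
Total quadratic residues among the 7: 4.

4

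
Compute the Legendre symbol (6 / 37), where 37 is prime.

Pull out 2: since 37 ≡ 5 (mod 8), (2/37) = -1.
Reciprocity: 3 ≡ 3 and 37 ≡ 1 (mod 4), so (3/37) = +(37/3).
Reduce top mod 3: now compute (1/3).
Reached (1/3) = 1. Collecting the sign flips along the way, the symbol is -1.

-1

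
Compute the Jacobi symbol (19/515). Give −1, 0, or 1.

Reciprocity: 19 ≡ 3 and 515 ≡ 3 (mod 4), so (19/515) = −(515/19).
Reduce top mod 19: now compute (2/19).
Pull out 2: since 19 ≡ 3 (mod 8), (2/19) = -1.
Reached (1/19) = 1. Collecting the sign flips along the way, the symbol is +1.

1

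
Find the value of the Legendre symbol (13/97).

Euler's criterion: (13/97) ≡ 13^48 (mod 97).
13^2 ≡ 72 (mod 97)
13^4 ≡ 43 (mod 97)
13^8 ≡ 6 (mod 97)
13^16 ≡ 36 (mod 97)
13^32 ≡ 35 (mod 97)
13^48 = 13^(32+16) ≡ 96 (mod 97).
Result is 96 ≡ −1, so (13/97) = −1.

-1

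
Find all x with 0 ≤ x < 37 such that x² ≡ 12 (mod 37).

7, 30

37 ≡ 1 (mod 4), so we find a root by search.
Trying successive values, 7² = 49 ≡ 12 (mod 37). The other root is 37 − 7 = 30.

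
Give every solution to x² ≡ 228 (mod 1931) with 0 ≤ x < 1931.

Since 1931 ≡ 3 (mod 4), a square root of 228 is 228^((1931+1)/4) = 228^483 mod 1931.
Repeated squaring: 228^2≡1778, 228^4≡237, 228^8≡170, 228^16≡1866, 228^32≡363, 228^64≡461, 228^128≡111, 228^256≡735 (mod 1931).
228^483 = 228^(256+128+64+32+2+1) ≡ 1291 (mod 1931).
Check: 1291² = 1666681 ≡ 228 (mod 1931). The two roots are 640 and 1291.

640, 1291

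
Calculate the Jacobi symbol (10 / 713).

Pull out 2: since 713 ≡ 1 (mod 8), (2/713) = +1.
Reciprocity: 5 ≡ 1 and 713 ≡ 1 (mod 4), so (5/713) = +(713/5).
Reduce top mod 5: now compute (3/5).
Reciprocity: 3 ≡ 3 and 5 ≡ 1 (mod 4), so (3/5) = +(5/3).
Reduce top mod 3: now compute (2/3).
Pull out 2: since 3 ≡ 3 (mod 8), (2/3) = -1.
Reached (1/3) = 1. Collecting the sign flips along the way, the symbol is -1.

-1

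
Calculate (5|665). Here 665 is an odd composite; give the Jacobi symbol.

0

Reciprocity: 5 ≡ 1 and 665 ≡ 1 (mod 4), so (5/665) = +(665/5).
Reduce top mod 5: now compute (0/5).
Top reduces to 0: gcd > 1, so the symbol is 0.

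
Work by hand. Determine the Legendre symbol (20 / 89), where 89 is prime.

Euler's criterion: (20/89) ≡ 20^44 (mod 89).
20^2 ≡ 44 (mod 89)
20^4 ≡ 67 (mod 89)
20^8 ≡ 39 (mod 89)
20^16 ≡ 8 (mod 89)
20^32 ≡ 64 (mod 89)
20^44 = 20^(32+8+4) ≡ 1 (mod 89).
Result is 1, so (20/89) = 1.

1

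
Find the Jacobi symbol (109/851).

Reciprocity: 109 ≡ 1 and 851 ≡ 3 (mod 4), so (109/851) = +(851/109).
Reduce top mod 109: now compute (88/109).
Pull out 2^3: since 109 ≡ 5 (mod 8), (2/109) = -1, so (2/109)^3 = -1.
Reciprocity: 11 ≡ 3 and 109 ≡ 1 (mod 4), so (11/109) = +(109/11).
Reduce top mod 11: now compute (10/11).
Pull out 2: since 11 ≡ 3 (mod 8), (2/11) = -1.
Reciprocity: 5 ≡ 1 and 11 ≡ 3 (mod 4), so (5/11) = +(11/5).
Reduce top mod 5: now compute (1/5).
Reached (1/5) = 1. Collecting the sign flips along the way, the symbol is +1.

1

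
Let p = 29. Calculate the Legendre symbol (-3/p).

-1

First reduce: -3 ≡ 26 (mod 29).
Pull out 2: since 29 ≡ 5 (mod 8), (2/29) = -1.
Reciprocity: 13 ≡ 1 and 29 ≡ 1 (mod 4), so (13/29) = +(29/13).
Reduce top mod 13: now compute (3/13).
Reciprocity: 3 ≡ 3 and 13 ≡ 1 (mod 4), so (3/13) = +(13/3).
Reduce top mod 3: now compute (1/3).
Reached (1/3) = 1. Collecting the sign flips along the way, the symbol is -1.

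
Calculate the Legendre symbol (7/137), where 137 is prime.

Reciprocity: 7 ≡ 3 and 137 ≡ 1 (mod 4), so (7/137) = +(137/7).
Reduce top mod 7: now compute (4/7).
Pull out 2^2: since 7 ≡ 7 (mod 8), (2/7) = +1, so (2/7)^2 = +1.
Reached (1/7) = 1. Collecting the sign flips along the way, the symbol is +1.

1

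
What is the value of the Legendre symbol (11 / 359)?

1

Reciprocity: 11 ≡ 3 and 359 ≡ 3 (mod 4), so (11/359) = −(359/11).
Reduce top mod 11: now compute (7/11).
Reciprocity: 7 ≡ 3 and 11 ≡ 3 (mod 4), so (7/11) = −(11/7).
Reduce top mod 7: now compute (4/7).
Pull out 2^2: since 7 ≡ 7 (mod 8), (2/7) = +1, so (2/7)^2 = +1.
Reached (1/7) = 1. Collecting the sign flips along the way, the symbol is +1.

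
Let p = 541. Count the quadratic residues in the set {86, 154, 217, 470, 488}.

3

(86/541) = -1 → non-residue.
(154/541) = +1 → QR.
(217/541) = +1 → QR.
(470/541) = -1 → non-residue.
(488/541) = +1 → QR.
Total quadratic residues among the 5: 3.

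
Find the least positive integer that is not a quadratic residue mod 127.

3

(2/127) = +1, so 2 is a residue.
(3/127) = −1, so 3 is the smallest positive non-residue mod 127.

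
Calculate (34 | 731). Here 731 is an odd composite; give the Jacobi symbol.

Pull out 2: since 731 ≡ 3 (mod 8), (2/731) = -1.
Reciprocity: 17 ≡ 1 and 731 ≡ 3 (mod 4), so (17/731) = +(731/17).
Reduce top mod 17: now compute (0/17).
Top reduces to 0: gcd > 1, so the symbol is 0.

0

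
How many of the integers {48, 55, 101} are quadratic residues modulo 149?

0

(48/149) = -1 → non-residue.
(55/149) = -1 → non-residue.
(101/149) = -1 → non-residue.
Total quadratic residues among the 3: 0.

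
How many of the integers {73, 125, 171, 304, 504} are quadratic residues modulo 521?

(73/521) = -1 → non-residue.
(125/521) = +1 → QR.
(171/521) = -1 → non-residue.
(304/521) = -1 → non-residue.
(504/521) = -1 → non-residue.
Total quadratic residues among the 5: 1.

1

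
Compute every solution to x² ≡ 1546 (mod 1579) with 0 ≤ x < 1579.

613, 966

Since 1579 ≡ 3 (mod 4), a square root of 1546 is 1546^((1579+1)/4) = 1546^395 mod 1579.
Repeated squaring: 1546^2≡1089, 1546^4≡92, 1546^8≡569, 1546^16≡66, 1546^32≡1198, 1546^64≡1472, 1546^128≡396, 1546^256≡495 (mod 1579).
1546^395 = 1546^(256+128+8+2+1) ≡ 613 (mod 1579).
Check: 613² = 375769 ≡ 1546 (mod 1579). The two roots are 613 and 966.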